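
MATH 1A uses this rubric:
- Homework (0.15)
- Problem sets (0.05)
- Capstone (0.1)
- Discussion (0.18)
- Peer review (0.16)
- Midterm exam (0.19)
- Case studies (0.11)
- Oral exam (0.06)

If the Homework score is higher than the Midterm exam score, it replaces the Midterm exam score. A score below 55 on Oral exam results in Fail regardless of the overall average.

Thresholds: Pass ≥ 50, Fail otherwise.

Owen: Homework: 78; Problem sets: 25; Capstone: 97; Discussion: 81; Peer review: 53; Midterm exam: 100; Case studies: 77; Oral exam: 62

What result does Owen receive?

Homework (78) ≤ Midterm exam (100), so Midterm exam stays at 100.
Oral exam score 62 ≥ 55: minimum met.
Weighted total:
  Homework 78 × 0.15 = 11.7
  Problem sets 25 × 0.05 = 1.25
  Capstone 97 × 0.1 = 9.7
  Discussion 81 × 0.18 = 14.58
  Peer review 53 × 0.16 = 8.48
  Midterm exam 100 × 0.19 = 19
  Case studies 77 × 0.11 = 8.47
  Oral exam 62 × 0.06 = 3.72
Sum = 76.9
76.9 ≥ 50 → Pass

Pass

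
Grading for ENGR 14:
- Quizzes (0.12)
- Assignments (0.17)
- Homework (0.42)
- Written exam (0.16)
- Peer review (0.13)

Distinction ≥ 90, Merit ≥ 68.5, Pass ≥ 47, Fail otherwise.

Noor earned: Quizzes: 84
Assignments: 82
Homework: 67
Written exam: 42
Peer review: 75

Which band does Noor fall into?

Weighted total:
  Quizzes 84 × 0.12 = 10.08
  Assignments 82 × 0.17 = 13.94
  Homework 67 × 0.42 = 28.14
  Written exam 42 × 0.16 = 6.72
  Peer review 75 × 0.13 = 9.75
Sum = 68.63
68.63 is ≥ 68.5 and < 90 → Merit

Merit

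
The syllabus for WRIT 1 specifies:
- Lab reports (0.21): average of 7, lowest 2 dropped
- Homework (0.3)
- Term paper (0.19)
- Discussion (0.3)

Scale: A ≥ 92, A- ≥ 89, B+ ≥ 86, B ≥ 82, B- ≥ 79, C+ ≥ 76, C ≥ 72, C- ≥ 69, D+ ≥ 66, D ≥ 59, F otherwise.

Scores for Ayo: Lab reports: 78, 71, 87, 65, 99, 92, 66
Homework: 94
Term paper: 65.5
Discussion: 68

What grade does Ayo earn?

Lab reports: drop 65, 66 → average of remaining 5 = 427/5 = 85.4
Weighted total:
  Lab reports 85.4 × 0.21 = 17.934
  Homework 94 × 0.3 = 28.2
  Term paper 65.5 × 0.19 = 12.445
  Discussion 68 × 0.3 = 20.4
Sum = 78.979
78.979 is ≥ 76 and < 79 → C+

C+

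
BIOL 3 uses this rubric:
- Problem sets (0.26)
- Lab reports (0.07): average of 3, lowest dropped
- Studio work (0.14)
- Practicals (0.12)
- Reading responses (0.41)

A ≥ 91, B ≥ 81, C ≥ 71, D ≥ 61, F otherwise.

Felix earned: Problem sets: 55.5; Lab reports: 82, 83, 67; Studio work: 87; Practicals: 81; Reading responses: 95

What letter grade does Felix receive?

B

Lab reports: drop 67 → average of remaining 2 = 165/2 = 82.5
Weighted total:
  Problem sets 55.5 × 0.26 = 14.43
  Lab reports 82.5 × 0.07 = 5.775
  Studio work 87 × 0.14 = 12.18
  Practicals 81 × 0.12 = 9.72
  Reading responses 95 × 0.41 = 38.95
Sum = 81.055
81.055 is ≥ 81 and < 91 → B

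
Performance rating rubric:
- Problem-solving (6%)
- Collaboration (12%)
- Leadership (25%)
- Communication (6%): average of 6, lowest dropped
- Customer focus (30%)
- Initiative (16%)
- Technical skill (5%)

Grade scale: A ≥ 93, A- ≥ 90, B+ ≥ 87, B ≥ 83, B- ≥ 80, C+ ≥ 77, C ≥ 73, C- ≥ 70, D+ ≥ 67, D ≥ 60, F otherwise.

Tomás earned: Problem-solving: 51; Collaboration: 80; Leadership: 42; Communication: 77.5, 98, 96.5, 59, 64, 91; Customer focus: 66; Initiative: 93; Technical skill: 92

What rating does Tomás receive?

D+

Communication: drop 59 → average of remaining 5 = 427/5 = 85.4
Weighted total:
  Problem-solving 51 × 0.06 = 3.06
  Collaboration 80 × 0.12 = 9.6
  Leadership 42 × 0.25 = 10.5
  Communication 85.4 × 0.06 = 5.124
  Customer focus 66 × 0.3 = 19.8
  Initiative 93 × 0.16 = 14.88
  Technical skill 92 × 0.05 = 4.6
Sum = 67.564
67.564 is ≥ 67 and < 70 → D+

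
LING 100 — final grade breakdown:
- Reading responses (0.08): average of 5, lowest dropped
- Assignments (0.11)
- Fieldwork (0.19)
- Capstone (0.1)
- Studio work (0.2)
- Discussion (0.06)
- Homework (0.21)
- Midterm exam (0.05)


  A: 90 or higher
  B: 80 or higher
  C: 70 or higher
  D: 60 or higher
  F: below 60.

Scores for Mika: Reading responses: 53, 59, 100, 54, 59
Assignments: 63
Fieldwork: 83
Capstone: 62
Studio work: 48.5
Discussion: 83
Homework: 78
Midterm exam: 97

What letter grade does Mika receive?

Reading responses: drop 53 → average of remaining 4 = 272/4 = 68
Weighted total:
  Reading responses 68 × 0.08 = 5.44
  Assignments 63 × 0.11 = 6.93
  Fieldwork 83 × 0.19 = 15.77
  Capstone 62 × 0.1 = 6.2
  Studio work 48.5 × 0.2 = 9.7
  Discussion 83 × 0.06 = 4.98
  Homework 78 × 0.21 = 16.38
  Midterm exam 97 × 0.05 = 4.85
Sum = 70.25
70.25 is ≥ 70 and < 80 → C

C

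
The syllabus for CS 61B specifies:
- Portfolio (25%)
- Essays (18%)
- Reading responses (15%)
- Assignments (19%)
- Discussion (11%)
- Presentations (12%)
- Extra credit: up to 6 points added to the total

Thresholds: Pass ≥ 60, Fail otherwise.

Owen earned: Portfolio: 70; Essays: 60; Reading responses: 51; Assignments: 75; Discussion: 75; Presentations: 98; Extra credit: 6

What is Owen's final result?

Pass

Weighted total:
  Portfolio 70 × 0.25 = 17.5
  Essays 60 × 0.18 = 10.8
  Reading responses 51 × 0.15 = 7.65
  Assignments 75 × 0.19 = 14.25
  Discussion 75 × 0.11 = 8.25
  Presentations 98 × 0.12 = 11.76
Sum = 70.21
Extra credit: 70.21 + 6 = 76.21
76.21 ≥ 60 → Pass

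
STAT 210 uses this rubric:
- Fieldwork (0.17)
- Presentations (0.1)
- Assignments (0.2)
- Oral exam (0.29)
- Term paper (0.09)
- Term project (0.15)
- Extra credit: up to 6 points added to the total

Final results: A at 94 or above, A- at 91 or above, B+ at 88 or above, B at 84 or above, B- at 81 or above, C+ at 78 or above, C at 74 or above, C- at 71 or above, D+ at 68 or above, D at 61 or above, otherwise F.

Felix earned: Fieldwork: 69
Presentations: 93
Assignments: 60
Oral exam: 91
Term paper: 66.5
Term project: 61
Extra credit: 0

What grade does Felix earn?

C

Weighted total:
  Fieldwork 69 × 0.17 = 11.73
  Presentations 93 × 0.1 = 9.3
  Assignments 60 × 0.2 = 12
  Oral exam 91 × 0.29 = 26.39
  Term paper 66.5 × 0.09 = 5.985
  Term project 61 × 0.15 = 9.15
Sum = 74.555
Extra credit: 74.555 + 0 = 74.555
74.555 is ≥ 74 and < 78 → C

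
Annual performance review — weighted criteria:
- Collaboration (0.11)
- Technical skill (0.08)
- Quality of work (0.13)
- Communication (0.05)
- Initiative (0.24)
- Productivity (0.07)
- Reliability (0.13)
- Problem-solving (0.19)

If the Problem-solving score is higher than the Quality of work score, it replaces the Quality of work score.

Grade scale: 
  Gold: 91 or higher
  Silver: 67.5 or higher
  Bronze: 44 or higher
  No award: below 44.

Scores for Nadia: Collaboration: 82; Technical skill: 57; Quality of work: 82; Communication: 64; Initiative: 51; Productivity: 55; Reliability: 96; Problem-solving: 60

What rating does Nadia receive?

Problem-solving (60) ≤ Quality of work (82), so Quality of work stays at 82.
Weighted total:
  Collaboration 82 × 0.11 = 9.02
  Technical skill 57 × 0.08 = 4.56
  Quality of work 82 × 0.13 = 10.66
  Communication 64 × 0.05 = 3.2
  Initiative 51 × 0.24 = 12.24
  Productivity 55 × 0.07 = 3.85
  Reliability 96 × 0.13 = 12.48
  Problem-solving 60 × 0.19 = 11.4
Sum = 67.41
67.41 is ≥ 44 and < 67.5 → Bronze

Bronze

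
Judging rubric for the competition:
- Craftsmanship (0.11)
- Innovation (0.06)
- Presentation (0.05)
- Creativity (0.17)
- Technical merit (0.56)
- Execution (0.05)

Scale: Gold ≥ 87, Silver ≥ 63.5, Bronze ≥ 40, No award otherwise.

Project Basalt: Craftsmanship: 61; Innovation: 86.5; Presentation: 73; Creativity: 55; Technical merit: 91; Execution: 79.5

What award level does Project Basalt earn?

Weighted total:
  Craftsmanship 61 × 0.11 = 6.71
  Innovation 86.5 × 0.06 = 5.19
  Presentation 73 × 0.05 = 3.65
  Creativity 55 × 0.17 = 9.35
  Technical merit 91 × 0.56 = 50.96
  Execution 79.5 × 0.05 = 3.975
Sum = 79.835
79.835 is ≥ 63.5 and < 87 → Silver

Silver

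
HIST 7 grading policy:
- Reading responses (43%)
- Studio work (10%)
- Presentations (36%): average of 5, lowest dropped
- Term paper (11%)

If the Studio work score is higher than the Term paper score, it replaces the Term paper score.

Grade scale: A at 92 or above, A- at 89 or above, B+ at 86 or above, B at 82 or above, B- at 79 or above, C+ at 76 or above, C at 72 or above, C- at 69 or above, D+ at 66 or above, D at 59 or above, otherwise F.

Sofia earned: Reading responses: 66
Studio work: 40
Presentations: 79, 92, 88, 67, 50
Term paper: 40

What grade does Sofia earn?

Presentations: drop 50 → average of remaining 4 = 326/4 = 81.5
Studio work (40) ≤ Term paper (40), so Term paper stays at 40.
Weighted total:
  Reading responses 66 × 0.43 = 28.38
  Studio work 40 × 0.1 = 4
  Presentations 81.5 × 0.36 = 29.34
  Term paper 40 × 0.11 = 4.4
Sum = 66.12
66.12 is ≥ 66 and < 69 → D+

D+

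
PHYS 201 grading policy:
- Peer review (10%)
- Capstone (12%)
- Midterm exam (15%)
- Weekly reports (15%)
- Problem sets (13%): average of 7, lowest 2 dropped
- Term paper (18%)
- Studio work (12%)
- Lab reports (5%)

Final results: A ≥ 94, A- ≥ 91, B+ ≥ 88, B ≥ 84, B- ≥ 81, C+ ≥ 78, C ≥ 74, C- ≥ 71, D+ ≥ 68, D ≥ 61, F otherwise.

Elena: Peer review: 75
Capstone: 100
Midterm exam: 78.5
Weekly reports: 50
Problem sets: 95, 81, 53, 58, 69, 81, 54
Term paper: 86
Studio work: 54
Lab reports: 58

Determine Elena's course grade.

Problem sets: drop 53, 54 → average of remaining 5 = 384/5 = 76.8
Weighted total:
  Peer review 75 × 0.1 = 7.5
  Capstone 100 × 0.12 = 12
  Midterm exam 78.5 × 0.15 = 11.775
  Weekly reports 50 × 0.15 = 7.5
  Problem sets 76.8 × 0.13 = 9.984
  Term paper 86 × 0.18 = 15.48
  Studio work 54 × 0.12 = 6.48
  Lab reports 58 × 0.05 = 2.9
Sum = 73.619
73.619 is ≥ 71 and < 74 → C-

C-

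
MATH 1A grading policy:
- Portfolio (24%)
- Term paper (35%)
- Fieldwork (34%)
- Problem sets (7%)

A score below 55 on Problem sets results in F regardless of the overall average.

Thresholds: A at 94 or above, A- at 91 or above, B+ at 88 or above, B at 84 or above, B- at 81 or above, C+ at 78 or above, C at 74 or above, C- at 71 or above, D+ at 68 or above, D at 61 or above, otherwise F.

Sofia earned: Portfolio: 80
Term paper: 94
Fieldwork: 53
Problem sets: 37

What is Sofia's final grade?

Problem sets score 37 < 55: minimum not met.
Weighted total:
  Portfolio 80 × 0.24 = 19.2
  Term paper 94 × 0.35 = 32.9
  Fieldwork 53 × 0.34 = 18.02
  Problem sets 37 × 0.07 = 2.59
Sum = 72.71
Because the Problem sets minimum was not met, the result is F.

F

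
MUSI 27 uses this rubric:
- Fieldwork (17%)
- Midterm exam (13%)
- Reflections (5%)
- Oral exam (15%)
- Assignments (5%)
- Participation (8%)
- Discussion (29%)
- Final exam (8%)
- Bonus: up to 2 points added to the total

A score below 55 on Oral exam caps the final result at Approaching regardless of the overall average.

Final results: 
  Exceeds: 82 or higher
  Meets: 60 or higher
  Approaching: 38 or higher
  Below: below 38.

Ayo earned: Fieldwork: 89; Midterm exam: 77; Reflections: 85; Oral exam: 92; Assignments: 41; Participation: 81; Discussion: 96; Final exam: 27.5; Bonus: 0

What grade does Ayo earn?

Meets

Oral exam score 92 ≥ 55: minimum met.
Weighted total:
  Fieldwork 89 × 0.17 = 15.13
  Midterm exam 77 × 0.13 = 10.01
  Reflections 85 × 0.05 = 4.25
  Oral exam 92 × 0.15 = 13.8
  Assignments 41 × 0.05 = 2.05
  Participation 81 × 0.08 = 6.48
  Discussion 96 × 0.29 = 27.84
  Final exam 27.5 × 0.08 = 2.2
Sum = 81.76
Bonus: 81.76 + 0 = 81.76
81.76 is ≥ 60 and < 82 → Meets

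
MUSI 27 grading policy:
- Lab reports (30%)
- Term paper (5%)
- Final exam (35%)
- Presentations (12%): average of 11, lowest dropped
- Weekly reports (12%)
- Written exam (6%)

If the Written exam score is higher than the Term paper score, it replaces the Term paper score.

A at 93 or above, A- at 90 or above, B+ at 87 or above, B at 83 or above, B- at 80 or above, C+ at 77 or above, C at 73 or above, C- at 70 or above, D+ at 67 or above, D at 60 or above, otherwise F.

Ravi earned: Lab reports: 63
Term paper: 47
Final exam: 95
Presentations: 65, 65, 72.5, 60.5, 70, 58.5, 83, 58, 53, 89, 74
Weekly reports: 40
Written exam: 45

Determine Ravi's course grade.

Presentations: drop 53 → average of remaining 10 = 695.5/10 = 69.55
Written exam (45) ≤ Term paper (47), so Term paper stays at 47.
Weighted total:
  Lab reports 63 × 0.3 = 18.9
  Term paper 47 × 0.05 = 2.35
  Final exam 95 × 0.35 = 33.25
  Presentations 69.55 × 0.12 = 8.346
  Weekly reports 40 × 0.12 = 4.8
  Written exam 45 × 0.06 = 2.7
Sum = 70.346
70.346 is ≥ 70 and < 73 → C-

C-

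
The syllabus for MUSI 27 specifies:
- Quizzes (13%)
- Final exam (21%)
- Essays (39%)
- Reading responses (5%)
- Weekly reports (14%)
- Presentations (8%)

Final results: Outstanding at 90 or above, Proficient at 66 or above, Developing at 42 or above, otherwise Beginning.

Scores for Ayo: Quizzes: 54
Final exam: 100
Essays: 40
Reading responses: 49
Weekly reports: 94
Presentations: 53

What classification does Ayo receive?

Developing

Weighted total:
  Quizzes 54 × 0.13 = 7.02
  Final exam 100 × 0.21 = 21
  Essays 40 × 0.39 = 15.6
  Reading responses 49 × 0.05 = 2.45
  Weekly reports 94 × 0.14 = 13.16
  Presentations 53 × 0.08 = 4.24
Sum = 63.47
63.47 is ≥ 42 and < 66 → Developing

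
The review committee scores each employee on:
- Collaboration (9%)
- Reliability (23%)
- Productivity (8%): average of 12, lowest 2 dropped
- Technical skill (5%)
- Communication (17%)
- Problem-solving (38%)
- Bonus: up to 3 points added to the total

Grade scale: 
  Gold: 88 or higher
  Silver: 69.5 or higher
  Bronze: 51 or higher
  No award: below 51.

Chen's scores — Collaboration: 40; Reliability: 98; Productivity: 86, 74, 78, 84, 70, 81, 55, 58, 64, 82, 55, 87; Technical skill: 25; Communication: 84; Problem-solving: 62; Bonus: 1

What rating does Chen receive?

Productivity: drop 55, 55 → average of remaining 10 = 764/10 = 76.4
Weighted total:
  Collaboration 40 × 0.09 = 3.6
  Reliability 98 × 0.23 = 22.54
  Productivity 76.4 × 0.08 = 6.112
  Technical skill 25 × 0.05 = 1.25
  Communication 84 × 0.17 = 14.28
  Problem-solving 62 × 0.38 = 23.56
Sum = 71.342
Bonus: 71.342 + 1 = 72.342
72.342 is ≥ 69.5 and < 88 → Silver

Silver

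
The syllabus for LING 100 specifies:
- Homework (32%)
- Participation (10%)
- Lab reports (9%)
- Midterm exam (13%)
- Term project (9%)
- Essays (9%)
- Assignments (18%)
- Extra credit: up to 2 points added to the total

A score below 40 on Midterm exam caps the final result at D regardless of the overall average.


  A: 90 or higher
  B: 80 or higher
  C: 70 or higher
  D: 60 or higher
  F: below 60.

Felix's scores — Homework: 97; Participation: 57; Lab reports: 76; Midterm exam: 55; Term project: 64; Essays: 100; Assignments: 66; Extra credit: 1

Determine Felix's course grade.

Midterm exam score 55 ≥ 40: minimum met.
Weighted total:
  Homework 97 × 0.32 = 31.04
  Participation 57 × 0.1 = 5.7
  Lab reports 76 × 0.09 = 6.84
  Midterm exam 55 × 0.13 = 7.15
  Term project 64 × 0.09 = 5.76
  Essays 100 × 0.09 = 9
  Assignments 66 × 0.18 = 11.88
Sum = 77.37
Extra credit: 77.37 + 1 = 78.37
78.37 is ≥ 70 and < 80 → C

C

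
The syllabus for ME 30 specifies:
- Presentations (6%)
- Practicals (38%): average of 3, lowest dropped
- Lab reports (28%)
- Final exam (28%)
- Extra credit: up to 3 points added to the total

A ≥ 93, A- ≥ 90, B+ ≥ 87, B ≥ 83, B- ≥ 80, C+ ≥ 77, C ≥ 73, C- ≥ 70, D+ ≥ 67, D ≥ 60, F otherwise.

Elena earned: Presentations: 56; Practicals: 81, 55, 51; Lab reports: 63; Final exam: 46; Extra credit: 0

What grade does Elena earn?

Practicals: drop 51 → average of remaining 2 = 136/2 = 68
Weighted total:
  Presentations 56 × 0.06 = 3.36
  Practicals 68 × 0.38 = 25.84
  Lab reports 63 × 0.28 = 17.64
  Final exam 46 × 0.28 = 12.88
Sum = 59.72
Extra credit: 59.72 + 0 = 59.72
59.72 < 60 → F

F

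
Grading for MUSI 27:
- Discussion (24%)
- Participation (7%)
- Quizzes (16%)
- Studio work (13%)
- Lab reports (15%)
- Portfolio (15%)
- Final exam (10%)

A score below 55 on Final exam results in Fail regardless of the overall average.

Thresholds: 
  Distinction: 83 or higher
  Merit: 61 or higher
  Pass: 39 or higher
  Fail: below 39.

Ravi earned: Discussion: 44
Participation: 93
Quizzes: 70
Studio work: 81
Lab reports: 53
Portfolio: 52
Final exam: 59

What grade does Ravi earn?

Pass

Final exam score 59 ≥ 55: minimum met.
Weighted total:
  Discussion 44 × 0.24 = 10.56
  Participation 93 × 0.07 = 6.51
  Quizzes 70 × 0.16 = 11.2
  Studio work 81 × 0.13 = 10.53
  Lab reports 53 × 0.15 = 7.95
  Portfolio 52 × 0.15 = 7.8
  Final exam 59 × 0.1 = 5.9
Sum = 60.45
60.45 is ≥ 39 and < 61 → Pass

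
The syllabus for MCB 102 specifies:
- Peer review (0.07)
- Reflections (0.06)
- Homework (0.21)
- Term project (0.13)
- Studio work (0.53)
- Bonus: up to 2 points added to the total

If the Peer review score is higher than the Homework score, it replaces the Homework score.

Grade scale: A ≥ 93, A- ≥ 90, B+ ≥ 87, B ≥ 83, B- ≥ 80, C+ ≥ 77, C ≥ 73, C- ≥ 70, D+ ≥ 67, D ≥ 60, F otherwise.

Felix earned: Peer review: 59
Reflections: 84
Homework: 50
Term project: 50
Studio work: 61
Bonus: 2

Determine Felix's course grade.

Peer review (59) > Homework (50), so Homework counts as 59.
Weighted total:
  Peer review 59 × 0.07 = 4.13
  Reflections 84 × 0.06 = 5.04
  Homework 59 × 0.21 = 12.39
  Term project 50 × 0.13 = 6.5
  Studio work 61 × 0.53 = 32.33
Sum = 60.39
Bonus: 60.39 + 2 = 62.39
62.39 is ≥ 60 and < 67 → D

D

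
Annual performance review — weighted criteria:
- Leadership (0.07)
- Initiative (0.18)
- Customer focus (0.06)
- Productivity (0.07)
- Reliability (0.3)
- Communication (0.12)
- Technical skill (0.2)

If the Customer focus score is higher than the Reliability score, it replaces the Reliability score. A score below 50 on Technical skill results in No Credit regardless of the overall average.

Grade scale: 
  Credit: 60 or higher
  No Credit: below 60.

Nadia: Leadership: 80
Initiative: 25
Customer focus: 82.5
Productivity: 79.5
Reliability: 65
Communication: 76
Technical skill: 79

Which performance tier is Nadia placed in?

Credit

Customer focus (82.5) > Reliability (65), so Reliability counts as 82.5.
Technical skill score 79 ≥ 50: minimum met.
Weighted total:
  Leadership 80 × 0.07 = 5.6
  Initiative 25 × 0.18 = 4.5
  Customer focus 82.5 × 0.06 = 4.95
  Productivity 79.5 × 0.07 = 5.565
  Reliability 82.5 × 0.3 = 24.75
  Communication 76 × 0.12 = 9.12
  Technical skill 79 × 0.2 = 15.8
Sum = 70.285
70.285 ≥ 60 → Credit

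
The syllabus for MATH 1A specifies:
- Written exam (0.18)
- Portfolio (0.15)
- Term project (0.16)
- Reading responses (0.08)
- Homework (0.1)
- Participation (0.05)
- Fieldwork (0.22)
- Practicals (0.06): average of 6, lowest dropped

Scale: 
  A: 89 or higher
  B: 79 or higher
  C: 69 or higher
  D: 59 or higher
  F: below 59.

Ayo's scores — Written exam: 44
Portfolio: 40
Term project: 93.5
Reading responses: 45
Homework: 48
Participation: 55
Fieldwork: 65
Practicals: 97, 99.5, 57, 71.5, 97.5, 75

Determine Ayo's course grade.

Practicals: drop 57 → average of remaining 5 = 440.5/5 = 88.1
Weighted total:
  Written exam 44 × 0.18 = 7.92
  Portfolio 40 × 0.15 = 6
  Term project 93.5 × 0.16 = 14.96
  Reading responses 45 × 0.08 = 3.6
  Homework 48 × 0.1 = 4.8
  Participation 55 × 0.05 = 2.75
  Fieldwork 65 × 0.22 = 14.3
  Practicals 88.1 × 0.06 = 5.286
Sum = 59.616
59.616 is ≥ 59 and < 69 → D

D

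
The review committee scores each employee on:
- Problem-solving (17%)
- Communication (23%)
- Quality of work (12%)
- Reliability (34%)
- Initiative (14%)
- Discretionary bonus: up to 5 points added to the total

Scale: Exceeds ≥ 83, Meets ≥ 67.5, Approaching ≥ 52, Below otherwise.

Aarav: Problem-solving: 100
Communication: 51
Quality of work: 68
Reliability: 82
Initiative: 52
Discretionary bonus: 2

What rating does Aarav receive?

Meets

Weighted total:
  Problem-solving 100 × 0.17 = 17
  Communication 51 × 0.23 = 11.73
  Quality of work 68 × 0.12 = 8.16
  Reliability 82 × 0.34 = 27.88
  Initiative 52 × 0.14 = 7.28
Sum = 72.05
Discretionary bonus: 72.05 + 2 = 74.05
74.05 is ≥ 67.5 and < 83 → Meets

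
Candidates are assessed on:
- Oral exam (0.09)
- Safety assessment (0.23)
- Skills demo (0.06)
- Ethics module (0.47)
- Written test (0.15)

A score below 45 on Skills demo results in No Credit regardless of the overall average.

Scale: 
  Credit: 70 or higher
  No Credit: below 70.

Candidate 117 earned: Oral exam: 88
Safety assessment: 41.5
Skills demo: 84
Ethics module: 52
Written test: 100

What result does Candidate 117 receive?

No Credit

Skills demo score 84 ≥ 45: minimum met.
Weighted total:
  Oral exam 88 × 0.09 = 7.92
  Safety assessment 41.5 × 0.23 = 9.545
  Skills demo 84 × 0.06 = 5.04
  Ethics module 52 × 0.47 = 24.44
  Written test 100 × 0.15 = 15
Sum = 61.945
61.945 < 70 → No Credit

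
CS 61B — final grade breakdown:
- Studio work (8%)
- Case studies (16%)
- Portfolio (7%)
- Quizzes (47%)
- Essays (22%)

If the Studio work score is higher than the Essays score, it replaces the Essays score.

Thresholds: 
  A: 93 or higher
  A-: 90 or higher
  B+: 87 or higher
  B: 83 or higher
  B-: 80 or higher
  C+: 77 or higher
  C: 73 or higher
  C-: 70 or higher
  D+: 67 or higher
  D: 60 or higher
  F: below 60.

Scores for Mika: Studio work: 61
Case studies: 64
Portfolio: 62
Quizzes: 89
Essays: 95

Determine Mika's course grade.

Studio work (61) ≤ Essays (95), so Essays stays at 95.
Weighted total:
  Studio work 61 × 0.08 = 4.88
  Case studies 64 × 0.16 = 10.24
  Portfolio 62 × 0.07 = 4.34
  Quizzes 89 × 0.47 = 41.83
  Essays 95 × 0.22 = 20.9
Sum = 82.19
82.19 is ≥ 80 and < 83 → B-

B-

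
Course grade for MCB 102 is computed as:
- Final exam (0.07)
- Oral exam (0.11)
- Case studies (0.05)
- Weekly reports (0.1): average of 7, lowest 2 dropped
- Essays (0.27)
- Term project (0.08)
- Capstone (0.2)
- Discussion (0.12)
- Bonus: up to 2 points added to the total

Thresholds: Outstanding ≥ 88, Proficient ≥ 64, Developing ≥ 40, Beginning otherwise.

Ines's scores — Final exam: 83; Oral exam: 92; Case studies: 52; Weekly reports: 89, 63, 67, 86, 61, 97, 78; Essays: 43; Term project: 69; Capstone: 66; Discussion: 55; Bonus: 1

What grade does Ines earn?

Weekly reports: drop 61, 63 → average of remaining 5 = 417/5 = 83.4
Weighted total:
  Final exam 83 × 0.07 = 5.81
  Oral exam 92 × 0.11 = 10.12
  Case studies 52 × 0.05 = 2.6
  Weekly reports 83.4 × 0.1 = 8.34
  Essays 43 × 0.27 = 11.61
  Term project 69 × 0.08 = 5.52
  Capstone 66 × 0.2 = 13.2
  Discussion 55 × 0.12 = 6.6
Sum = 63.8
Bonus: 63.8 + 1 = 64.8
64.8 is ≥ 64 and < 88 → Proficient

Proficient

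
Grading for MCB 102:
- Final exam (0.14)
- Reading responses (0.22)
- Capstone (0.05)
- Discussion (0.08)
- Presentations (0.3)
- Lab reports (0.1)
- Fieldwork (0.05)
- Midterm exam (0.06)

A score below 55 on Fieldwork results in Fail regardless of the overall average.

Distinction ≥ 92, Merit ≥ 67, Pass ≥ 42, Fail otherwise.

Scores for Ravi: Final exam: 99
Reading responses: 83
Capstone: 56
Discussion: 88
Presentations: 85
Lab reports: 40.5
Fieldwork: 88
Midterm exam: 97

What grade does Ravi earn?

Merit

Fieldwork score 88 ≥ 55: minimum met.
Weighted total:
  Final exam 99 × 0.14 = 13.86
  Reading responses 83 × 0.22 = 18.26
  Capstone 56 × 0.05 = 2.8
  Discussion 88 × 0.08 = 7.04
  Presentations 85 × 0.3 = 25.5
  Lab reports 40.5 × 0.1 = 4.05
  Fieldwork 88 × 0.05 = 4.4
  Midterm exam 97 × 0.06 = 5.82
Sum = 81.73
81.73 is ≥ 67 and < 92 → Merit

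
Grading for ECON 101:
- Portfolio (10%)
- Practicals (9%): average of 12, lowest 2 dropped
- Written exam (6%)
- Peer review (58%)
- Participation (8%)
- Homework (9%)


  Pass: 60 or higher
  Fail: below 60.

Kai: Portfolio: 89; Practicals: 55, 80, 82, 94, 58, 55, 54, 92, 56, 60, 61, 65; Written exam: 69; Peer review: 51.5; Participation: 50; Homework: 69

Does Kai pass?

Fail

Practicals: drop 54, 55 → average of remaining 10 = 703/10 = 70.3
Weighted total:
  Portfolio 89 × 0.1 = 8.9
  Practicals 70.3 × 0.09 = 6.327
  Written exam 69 × 0.06 = 4.14
  Peer review 51.5 × 0.58 = 29.87
  Participation 50 × 0.08 = 4
  Homework 69 × 0.09 = 6.21
Sum = 59.447
59.447 < 60 → Fail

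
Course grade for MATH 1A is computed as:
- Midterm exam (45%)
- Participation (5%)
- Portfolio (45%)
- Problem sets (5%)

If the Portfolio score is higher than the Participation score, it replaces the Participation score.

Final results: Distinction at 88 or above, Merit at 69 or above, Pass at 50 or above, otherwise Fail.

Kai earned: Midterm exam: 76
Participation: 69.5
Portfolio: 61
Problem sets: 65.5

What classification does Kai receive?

Portfolio (61) ≤ Participation (69.5), so Participation stays at 69.5.
Weighted total:
  Midterm exam 76 × 0.45 = 34.2
  Participation 69.5 × 0.05 = 3.475
  Portfolio 61 × 0.45 = 27.45
  Problem sets 65.5 × 0.05 = 3.275
Sum = 68.4
68.4 is ≥ 50 and < 69 → Pass

Pass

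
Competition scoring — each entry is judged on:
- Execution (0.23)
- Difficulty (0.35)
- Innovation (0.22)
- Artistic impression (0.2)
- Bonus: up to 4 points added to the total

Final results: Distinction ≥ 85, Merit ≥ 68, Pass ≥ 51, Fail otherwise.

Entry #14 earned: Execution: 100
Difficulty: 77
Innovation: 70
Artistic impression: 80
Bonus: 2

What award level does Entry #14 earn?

Weighted total:
  Execution 100 × 0.23 = 23
  Difficulty 77 × 0.35 = 26.95
  Innovation 70 × 0.22 = 15.4
  Artistic impression 80 × 0.2 = 16
Sum = 81.35
Bonus: 81.35 + 2 = 83.35
83.35 is ≥ 68 and < 85 → Merit

Merit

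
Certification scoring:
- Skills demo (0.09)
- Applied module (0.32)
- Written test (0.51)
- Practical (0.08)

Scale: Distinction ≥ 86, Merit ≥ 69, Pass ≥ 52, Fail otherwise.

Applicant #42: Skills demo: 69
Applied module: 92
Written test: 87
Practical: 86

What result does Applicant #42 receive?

Weighted total:
  Skills demo 69 × 0.09 = 6.21
  Applied module 92 × 0.32 = 29.44
  Written test 87 × 0.51 = 44.37
  Practical 86 × 0.08 = 6.88
Sum = 86.9
86.9 ≥ 86 → Distinction

Distinction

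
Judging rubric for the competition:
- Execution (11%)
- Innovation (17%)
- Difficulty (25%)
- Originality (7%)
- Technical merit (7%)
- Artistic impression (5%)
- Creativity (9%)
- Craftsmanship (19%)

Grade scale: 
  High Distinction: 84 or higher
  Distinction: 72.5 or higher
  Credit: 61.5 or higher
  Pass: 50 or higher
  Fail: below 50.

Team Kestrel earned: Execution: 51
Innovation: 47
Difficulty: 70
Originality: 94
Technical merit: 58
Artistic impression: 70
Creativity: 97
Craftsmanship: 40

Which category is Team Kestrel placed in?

Credit

Weighted total:
  Execution 51 × 0.11 = 5.61
  Innovation 47 × 0.17 = 7.99
  Difficulty 70 × 0.25 = 17.5
  Originality 94 × 0.07 = 6.58
  Technical merit 58 × 0.07 = 4.06
  Artistic impression 70 × 0.05 = 3.5
  Creativity 97 × 0.09 = 8.73
  Craftsmanship 40 × 0.19 = 7.6
Sum = 61.57
61.57 is ≥ 61.5 and < 72.5 → Credit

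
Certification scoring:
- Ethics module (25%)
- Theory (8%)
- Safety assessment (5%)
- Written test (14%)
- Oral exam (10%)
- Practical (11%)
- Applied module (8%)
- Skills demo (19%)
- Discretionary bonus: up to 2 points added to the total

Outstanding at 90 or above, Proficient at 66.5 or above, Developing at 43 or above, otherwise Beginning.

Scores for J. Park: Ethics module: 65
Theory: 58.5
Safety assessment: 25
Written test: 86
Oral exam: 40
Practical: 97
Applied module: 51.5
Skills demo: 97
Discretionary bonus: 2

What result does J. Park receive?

Weighted total:
  Ethics module 65 × 0.25 = 16.25
  Theory 58.5 × 0.08 = 4.68
  Safety assessment 25 × 0.05 = 1.25
  Written test 86 × 0.14 = 12.04
  Oral exam 40 × 0.1 = 4
  Practical 97 × 0.11 = 10.67
  Applied module 51.5 × 0.08 = 4.12
  Skills demo 97 × 0.19 = 18.43
Sum = 71.44
Discretionary bonus: 71.44 + 2 = 73.44
73.44 is ≥ 66.5 and < 90 → Proficient

Proficient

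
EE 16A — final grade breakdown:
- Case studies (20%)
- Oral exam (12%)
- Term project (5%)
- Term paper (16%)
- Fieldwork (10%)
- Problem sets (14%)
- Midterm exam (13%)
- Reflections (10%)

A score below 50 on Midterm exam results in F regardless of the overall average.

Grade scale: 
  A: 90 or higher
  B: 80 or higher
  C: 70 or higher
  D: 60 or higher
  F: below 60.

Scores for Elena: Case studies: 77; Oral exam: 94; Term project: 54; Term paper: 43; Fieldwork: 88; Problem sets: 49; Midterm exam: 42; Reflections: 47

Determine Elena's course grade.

F

Midterm exam score 42 < 50: minimum not met.
Weighted total:
  Case studies 77 × 0.2 = 15.4
  Oral exam 94 × 0.12 = 11.28
  Term project 54 × 0.05 = 2.7
  Term paper 43 × 0.16 = 6.88
  Fieldwork 88 × 0.1 = 8.8
  Problem sets 49 × 0.14 = 6.86
  Midterm exam 42 × 0.13 = 5.46
  Reflections 47 × 0.1 = 4.7
Sum = 62.08
Because the Midterm exam minimum was not met, the result is F.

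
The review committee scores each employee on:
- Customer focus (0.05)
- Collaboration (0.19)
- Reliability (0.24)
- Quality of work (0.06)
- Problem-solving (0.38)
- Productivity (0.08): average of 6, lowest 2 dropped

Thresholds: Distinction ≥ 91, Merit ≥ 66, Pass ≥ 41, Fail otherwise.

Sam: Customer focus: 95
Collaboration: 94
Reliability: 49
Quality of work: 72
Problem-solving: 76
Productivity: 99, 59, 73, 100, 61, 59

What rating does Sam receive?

Merit

Productivity: drop 59, 59 → average of remaining 4 = 333/4 = 83.25
Weighted total:
  Customer focus 95 × 0.05 = 4.75
  Collaboration 94 × 0.19 = 17.86
  Reliability 49 × 0.24 = 11.76
  Quality of work 72 × 0.06 = 4.32
  Problem-solving 76 × 0.38 = 28.88
  Productivity 83.25 × 0.08 = 6.66
Sum = 74.23
74.23 is ≥ 66 and < 91 → Merit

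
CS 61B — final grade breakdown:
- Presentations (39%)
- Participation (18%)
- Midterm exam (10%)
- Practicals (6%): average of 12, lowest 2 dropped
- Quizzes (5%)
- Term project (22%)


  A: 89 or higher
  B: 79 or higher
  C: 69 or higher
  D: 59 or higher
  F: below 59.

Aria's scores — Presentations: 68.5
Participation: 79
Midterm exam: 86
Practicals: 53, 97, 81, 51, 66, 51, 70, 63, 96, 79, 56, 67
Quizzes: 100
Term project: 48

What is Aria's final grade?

C

Practicals: drop 51, 51 → average of remaining 10 = 728/10 = 72.8
Weighted total:
  Presentations 68.5 × 0.39 = 26.715
  Participation 79 × 0.18 = 14.22
  Midterm exam 86 × 0.1 = 8.6
  Practicals 72.8 × 0.06 = 4.368
  Quizzes 100 × 0.05 = 5
  Term project 48 × 0.22 = 10.56
Sum = 69.463
69.463 is ≥ 69 and < 79 → C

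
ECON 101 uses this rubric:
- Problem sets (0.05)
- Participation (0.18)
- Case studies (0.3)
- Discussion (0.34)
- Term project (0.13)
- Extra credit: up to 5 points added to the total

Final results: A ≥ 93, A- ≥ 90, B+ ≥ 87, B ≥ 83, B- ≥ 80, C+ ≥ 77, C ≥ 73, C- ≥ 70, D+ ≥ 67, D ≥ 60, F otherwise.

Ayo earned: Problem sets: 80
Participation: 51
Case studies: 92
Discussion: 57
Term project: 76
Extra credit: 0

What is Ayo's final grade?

Weighted total:
  Problem sets 80 × 0.05 = 4
  Participation 51 × 0.18 = 9.18
  Case studies 92 × 0.3 = 27.6
  Discussion 57 × 0.34 = 19.38
  Term project 76 × 0.13 = 9.88
Sum = 70.04
Extra credit: 70.04 + 0 = 70.04
70.04 is ≥ 70 and < 73 → C-

C-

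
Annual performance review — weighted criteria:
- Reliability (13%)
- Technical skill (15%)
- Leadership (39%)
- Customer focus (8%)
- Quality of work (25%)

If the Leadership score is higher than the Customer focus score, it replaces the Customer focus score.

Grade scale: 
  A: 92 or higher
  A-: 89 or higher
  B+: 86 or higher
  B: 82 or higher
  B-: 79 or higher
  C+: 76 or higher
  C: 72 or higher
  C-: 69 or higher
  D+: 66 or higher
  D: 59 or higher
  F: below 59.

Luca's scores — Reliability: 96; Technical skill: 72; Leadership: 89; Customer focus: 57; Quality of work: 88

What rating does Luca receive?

B+

Leadership (89) > Customer focus (57), so Customer focus counts as 89.
Weighted total:
  Reliability 96 × 0.13 = 12.48
  Technical skill 72 × 0.15 = 10.8
  Leadership 89 × 0.39 = 34.71
  Customer focus 89 × 0.08 = 7.12
  Quality of work 88 × 0.25 = 22
Sum = 87.11
87.11 is ≥ 86 and < 89 → B+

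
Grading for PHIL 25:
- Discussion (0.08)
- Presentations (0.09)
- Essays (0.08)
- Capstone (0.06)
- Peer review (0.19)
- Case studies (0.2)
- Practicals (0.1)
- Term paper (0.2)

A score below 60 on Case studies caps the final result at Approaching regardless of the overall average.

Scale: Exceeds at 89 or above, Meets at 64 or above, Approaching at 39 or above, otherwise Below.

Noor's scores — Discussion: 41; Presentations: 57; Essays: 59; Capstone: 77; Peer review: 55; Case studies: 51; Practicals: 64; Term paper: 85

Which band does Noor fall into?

Approaching

Case studies score 51 < 60: minimum not met.
Weighted total:
  Discussion 41 × 0.08 = 3.28
  Presentations 57 × 0.09 = 5.13
  Essays 59 × 0.08 = 4.72
  Capstone 77 × 0.06 = 4.62
  Peer review 55 × 0.19 = 10.45
  Case studies 51 × 0.2 = 10.2
  Practicals 64 × 0.1 = 6.4
  Term paper 85 × 0.2 = 17
Sum = 61.8
61.8 would be Approaching; cap at Approaching applies → Approaching.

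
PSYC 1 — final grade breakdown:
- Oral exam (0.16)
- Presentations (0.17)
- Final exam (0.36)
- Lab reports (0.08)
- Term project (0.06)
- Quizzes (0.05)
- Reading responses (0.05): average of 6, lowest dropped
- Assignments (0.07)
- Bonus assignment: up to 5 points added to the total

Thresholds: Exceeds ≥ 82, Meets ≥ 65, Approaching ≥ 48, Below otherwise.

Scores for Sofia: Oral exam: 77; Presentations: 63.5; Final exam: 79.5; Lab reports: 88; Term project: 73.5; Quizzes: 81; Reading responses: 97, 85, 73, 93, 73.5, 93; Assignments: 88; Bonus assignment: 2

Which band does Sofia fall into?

Reading responses: drop 73 → average of remaining 5 = 441.5/5 = 88.3
Weighted total:
  Oral exam 77 × 0.16 = 12.32
  Presentations 63.5 × 0.17 = 10.795
  Final exam 79.5 × 0.36 = 28.62
  Lab reports 88 × 0.08 = 7.04
  Term project 73.5 × 0.06 = 4.41
  Quizzes 81 × 0.05 = 4.05
  Reading responses 88.3 × 0.05 = 4.415
  Assignments 88 × 0.07 = 6.16
Sum = 77.81
Bonus assignment: 77.81 + 2 = 79.81
79.81 is ≥ 65 and < 82 → Meets

Meets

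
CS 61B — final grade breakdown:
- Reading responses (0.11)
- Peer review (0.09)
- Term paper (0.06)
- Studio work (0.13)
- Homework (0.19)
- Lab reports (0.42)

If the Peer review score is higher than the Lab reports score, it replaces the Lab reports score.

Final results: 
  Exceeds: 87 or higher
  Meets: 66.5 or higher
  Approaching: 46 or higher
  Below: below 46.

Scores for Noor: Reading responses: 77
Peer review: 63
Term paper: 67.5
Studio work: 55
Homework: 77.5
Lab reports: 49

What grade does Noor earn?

Peer review (63) > Lab reports (49), so Lab reports counts as 63.
Weighted total:
  Reading responses 77 × 0.11 = 8.47
  Peer review 63 × 0.09 = 5.67
  Term paper 67.5 × 0.06 = 4.05
  Studio work 55 × 0.13 = 7.15
  Homework 77.5 × 0.19 = 14.725
  Lab reports 63 × 0.42 = 26.46
Sum = 66.525
66.525 is ≥ 66.5 and < 87 → Meets

Meets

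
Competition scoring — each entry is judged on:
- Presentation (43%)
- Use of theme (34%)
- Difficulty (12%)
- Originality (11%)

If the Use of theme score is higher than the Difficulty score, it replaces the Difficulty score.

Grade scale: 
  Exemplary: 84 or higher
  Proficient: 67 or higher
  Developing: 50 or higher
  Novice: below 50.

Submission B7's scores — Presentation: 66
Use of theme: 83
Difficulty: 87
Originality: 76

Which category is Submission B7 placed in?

Proficient

Use of theme (83) ≤ Difficulty (87), so Difficulty stays at 87.
Weighted total:
  Presentation 66 × 0.43 = 28.38
  Use of theme 83 × 0.34 = 28.22
  Difficulty 87 × 0.12 = 10.44
  Originality 76 × 0.11 = 8.36
Sum = 75.4
75.4 is ≥ 67 and < 84 → Proficient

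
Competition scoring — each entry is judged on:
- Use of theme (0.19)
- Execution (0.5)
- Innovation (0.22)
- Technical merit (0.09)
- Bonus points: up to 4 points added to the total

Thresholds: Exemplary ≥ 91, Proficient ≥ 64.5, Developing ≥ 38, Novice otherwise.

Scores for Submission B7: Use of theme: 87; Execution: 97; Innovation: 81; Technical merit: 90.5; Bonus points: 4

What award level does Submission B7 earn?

Exemplary

Weighted total:
  Use of theme 87 × 0.19 = 16.53
  Execution 97 × 0.5 = 48.5
  Innovation 81 × 0.22 = 17.82
  Technical merit 90.5 × 0.09 = 8.145
Sum = 90.995
Bonus points: 90.995 + 4 = 94.995
94.995 ≥ 91 → Exemplary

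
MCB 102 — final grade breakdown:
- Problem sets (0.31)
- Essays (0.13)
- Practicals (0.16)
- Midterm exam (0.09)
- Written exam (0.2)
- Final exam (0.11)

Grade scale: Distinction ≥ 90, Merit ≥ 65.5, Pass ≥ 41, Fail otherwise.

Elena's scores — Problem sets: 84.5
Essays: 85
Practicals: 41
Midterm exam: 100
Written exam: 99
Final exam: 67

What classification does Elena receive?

Merit

Weighted total:
  Problem sets 84.5 × 0.31 = 26.195
  Essays 85 × 0.13 = 11.05
  Practicals 41 × 0.16 = 6.56
  Midterm exam 100 × 0.09 = 9
  Written exam 99 × 0.2 = 19.8
  Final exam 67 × 0.11 = 7.37
Sum = 79.975
79.975 is ≥ 65.5 and < 90 → Merit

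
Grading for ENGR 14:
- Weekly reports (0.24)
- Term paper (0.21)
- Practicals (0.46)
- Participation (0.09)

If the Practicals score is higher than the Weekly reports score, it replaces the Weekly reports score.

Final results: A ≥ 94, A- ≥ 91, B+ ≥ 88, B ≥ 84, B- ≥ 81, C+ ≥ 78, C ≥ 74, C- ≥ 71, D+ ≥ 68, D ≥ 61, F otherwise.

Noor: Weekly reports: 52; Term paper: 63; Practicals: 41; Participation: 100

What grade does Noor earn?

F

Practicals (41) ≤ Weekly reports (52), so Weekly reports stays at 52.
Weighted total:
  Weekly reports 52 × 0.24 = 12.48
  Term paper 63 × 0.21 = 13.23
  Practicals 41 × 0.46 = 18.86
  Participation 100 × 0.09 = 9
Sum = 53.57
53.57 < 61 → F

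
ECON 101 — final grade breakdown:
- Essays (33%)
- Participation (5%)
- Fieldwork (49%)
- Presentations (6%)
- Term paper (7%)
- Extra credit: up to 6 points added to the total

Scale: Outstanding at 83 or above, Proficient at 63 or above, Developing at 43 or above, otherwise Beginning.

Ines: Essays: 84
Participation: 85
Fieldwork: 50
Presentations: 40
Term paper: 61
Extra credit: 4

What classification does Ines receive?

Weighted total:
  Essays 84 × 0.33 = 27.72
  Participation 85 × 0.05 = 4.25
  Fieldwork 50 × 0.49 = 24.5
  Presentations 40 × 0.06 = 2.4
  Term paper 61 × 0.07 = 4.27
Sum = 63.14
Extra credit: 63.14 + 4 = 67.14
67.14 is ≥ 63 and < 83 → Proficient

Proficient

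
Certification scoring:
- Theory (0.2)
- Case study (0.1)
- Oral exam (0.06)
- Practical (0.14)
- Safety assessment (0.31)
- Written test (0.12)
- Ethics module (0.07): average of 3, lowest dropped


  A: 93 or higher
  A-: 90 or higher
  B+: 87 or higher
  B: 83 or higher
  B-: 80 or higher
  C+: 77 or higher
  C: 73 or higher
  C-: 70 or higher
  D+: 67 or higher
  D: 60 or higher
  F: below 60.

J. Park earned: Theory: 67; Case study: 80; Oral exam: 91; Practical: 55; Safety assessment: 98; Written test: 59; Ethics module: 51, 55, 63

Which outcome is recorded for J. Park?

C

Ethics module: drop 51 → average of remaining 2 = 118/2 = 59
Weighted total:
  Theory 67 × 0.2 = 13.4
  Case study 80 × 0.1 = 8
  Oral exam 91 × 0.06 = 5.46
  Practical 55 × 0.14 = 7.7
  Safety assessment 98 × 0.31 = 30.38
  Written test 59 × 0.12 = 7.08
  Ethics module 59 × 0.07 = 4.13
Sum = 76.15
76.15 is ≥ 73 and < 77 → C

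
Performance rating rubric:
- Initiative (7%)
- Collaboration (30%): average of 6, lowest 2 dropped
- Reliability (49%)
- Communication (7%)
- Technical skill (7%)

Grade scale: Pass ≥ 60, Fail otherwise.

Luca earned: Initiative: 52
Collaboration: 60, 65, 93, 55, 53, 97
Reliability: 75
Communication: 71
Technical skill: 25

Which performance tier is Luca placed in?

Pass

Collaboration: drop 53, 55 → average of remaining 4 = 315/4 = 78.75
Weighted total:
  Initiative 52 × 0.07 = 3.64
  Collaboration 78.75 × 0.3 = 23.625
  Reliability 75 × 0.49 = 36.75
  Communication 71 × 0.07 = 4.97
  Technical skill 25 × 0.07 = 1.75
Sum = 70.735
70.735 ≥ 60 → Pass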